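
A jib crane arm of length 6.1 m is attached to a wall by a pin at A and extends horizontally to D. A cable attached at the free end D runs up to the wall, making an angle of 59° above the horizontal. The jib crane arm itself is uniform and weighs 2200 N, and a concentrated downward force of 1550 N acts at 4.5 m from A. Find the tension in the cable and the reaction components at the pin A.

ΣM about A: T·sin59°·6.1 − 2200·3.05 − 1550·4.5 = 0 → T = 13685/(6.1·0.857167) = 2617.28 ≈ 2617 N.
ΣF_x = 0: A_x − T·cos59° = 0 → A_x = 2617.28 × 0.515038 = 1348 N.
ΣF_y = 0: A_y + T·sin59° − 2200 − 1550 = 0 → A_y = 3750 − 2617.28 × 0.857167 = 1507 N.

T = 2617 N, A_x = 1348 N, A_y = 1507 N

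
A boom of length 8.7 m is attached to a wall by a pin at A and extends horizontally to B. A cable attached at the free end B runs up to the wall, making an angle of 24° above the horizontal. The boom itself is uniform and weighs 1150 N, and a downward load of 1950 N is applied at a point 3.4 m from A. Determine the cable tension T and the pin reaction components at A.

T = 3287 N, A_x = 3003 N, A_y = 1763 N

ΣM about A: T·sin24°·8.7 − 1150·4.35 − 1950·3.4 = 0 → T = 11632.5/(8.7·0.406737) = 3287.31 ≈ 3287 N.
ΣF_x = 0: A_x − T·cos24° = 0 → A_x = 3287.31 × 0.913545 = 3003 N.
ΣF_y = 0: A_y + T·sin24° − 1150 − 1950 = 0 → A_y = 3100 − 3287.31 × 0.406737 = 1763 N.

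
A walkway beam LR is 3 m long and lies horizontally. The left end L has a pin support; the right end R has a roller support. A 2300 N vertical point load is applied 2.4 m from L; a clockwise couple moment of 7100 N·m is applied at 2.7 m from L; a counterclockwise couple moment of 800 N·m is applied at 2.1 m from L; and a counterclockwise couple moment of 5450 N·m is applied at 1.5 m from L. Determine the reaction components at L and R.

Taking moments about L: R_y·3 − 2300·2.4 − 7100 + 800 + 5450 = 0 → R_y = 6370/3 = 2123.33 ≈ 2123 N.
ΣF_y = 0: L_y + 2123.33 − 2300 = 0 → L_y = 176.7 N.
ΣF_x = 0: no horizontal applied forces, so L_x = 0.

L_x = 0, L_y = 176.7 N, R_y = 2123 N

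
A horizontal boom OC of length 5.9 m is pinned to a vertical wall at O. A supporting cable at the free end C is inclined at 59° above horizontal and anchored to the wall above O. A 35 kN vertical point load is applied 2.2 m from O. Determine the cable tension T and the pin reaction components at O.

T = 15.23 kN, O_x = 7.842 kN, O_y = 21.95 kN

ΣM about O: T·sin59°·5.9 − 35·2.2 = 0 → T = 77/(5.9·0.857167) = 15.2256 ≈ 15.23 kN.
ΣF_x = 0: O_x − T·cos59° = 0 → O_x = 15.2256 × 0.515038 = 7.842 kN.
ΣF_y = 0: O_y + T·sin59° − 35 = 0 → O_y = 35 − 15.2256 × 0.857167 = 21.95 kN.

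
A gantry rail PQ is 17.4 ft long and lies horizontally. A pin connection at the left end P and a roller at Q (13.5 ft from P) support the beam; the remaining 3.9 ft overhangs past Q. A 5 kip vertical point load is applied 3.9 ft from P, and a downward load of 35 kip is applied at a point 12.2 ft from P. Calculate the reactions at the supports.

P_x = 0, P_y = 6.926 kip, Q_y = 33.07 kip

Moments about P: Q_y·13.5 − 5·3.9 − 35·12.2 = 0 → Q_y = 446.5/13.5 = 33.0741 ≈ 33.07 kip.
ΣF_y = 0: P_y + 33.0741 − 5 − 35 = 0 → P_y = 6.926 kip.
ΣF_x = 0: no horizontal applied forces, so P_x = 0.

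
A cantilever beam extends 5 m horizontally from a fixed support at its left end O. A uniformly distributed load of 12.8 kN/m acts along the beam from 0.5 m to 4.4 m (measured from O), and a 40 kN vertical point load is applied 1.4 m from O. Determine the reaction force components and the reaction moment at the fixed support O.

Resultant of the distributed load: 12.8 × 3.9 = 49.92 kN at 2.45 m from O.
ΣF_x = 0: O_x = 0.
ΣF_y = 0: O_y − 12.8·3.9 − 40 = 0 → O_y = 89.92 kN.
ΣM about O: M_O − (12.8·3.9)·2.45 − 40·1.4 = 0 → M_O = 178.3 kN·m.

O_x = 0, O_y = 89.92 kN, M_O = 178.3 kN·m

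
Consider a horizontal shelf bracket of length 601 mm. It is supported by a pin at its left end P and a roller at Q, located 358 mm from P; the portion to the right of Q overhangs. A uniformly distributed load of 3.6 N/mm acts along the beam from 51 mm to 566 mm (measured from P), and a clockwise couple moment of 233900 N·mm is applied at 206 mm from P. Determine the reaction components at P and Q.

Resultant of the distributed load: 3.6 × 515 = 1854 N at 308.5 mm from P.
ΣM about P: Q_y·358 − (3.6·515)·308.5 − 233900 = 0 → Q_y = 805859/358 = 2251 N.
ΣF_y = 0: P_y + 2251 − 3.6·515 = 0 → P_y = -397.0 N.
ΣF_x = 0: no horizontal applied forces, so P_x = 0.

P_x = 0, P_y = -397.0 N, Q_y = 2251 N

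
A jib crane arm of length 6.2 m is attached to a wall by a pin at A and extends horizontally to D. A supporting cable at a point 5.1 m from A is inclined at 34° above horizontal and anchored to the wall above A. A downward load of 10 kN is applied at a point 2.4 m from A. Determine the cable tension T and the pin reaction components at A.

T = 8.415 kN, A_x = 6.977 kN, A_y = 5.294 kN

ΣM about A: T·sin34°·5.1 − 10·2.4 = 0 → T = 24/(5.1·0.559193) = 8.41549 ≈ 8.415 kN.
ΣF_x = 0: A_x − T·cos34° = 0 → A_x = 8.41549 × 0.829038 = 6.977 kN.
ΣF_y = 0: A_y + T·sin34° − 10 = 0 → A_y = 10 − 8.41549 × 0.559193 = 5.294 kN.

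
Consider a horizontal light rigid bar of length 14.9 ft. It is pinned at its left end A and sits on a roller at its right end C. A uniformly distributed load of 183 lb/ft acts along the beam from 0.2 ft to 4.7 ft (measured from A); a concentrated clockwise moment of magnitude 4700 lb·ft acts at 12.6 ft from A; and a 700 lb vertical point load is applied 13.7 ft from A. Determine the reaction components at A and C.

A_x = 0, A_y = 429.0 lb, C_y = 1094 lb

Resultant of the distributed load: 183 × 4.5 = 823.5 lb at 2.45 ft from A.
Taking moments about A: C_y·14.9 − (183·4.5)·2.45 − 4700 − 700·13.7 = 0 → C_y = 16307.575/14.9 = 1094.47 ≈ 1094 lb.
ΣF_y = 0: A_y + 1094.47 − 183·4.5 − 700 = 0 → A_y = 429.0 lb.
ΣF_x = 0: no horizontal applied forces, so A_x = 0.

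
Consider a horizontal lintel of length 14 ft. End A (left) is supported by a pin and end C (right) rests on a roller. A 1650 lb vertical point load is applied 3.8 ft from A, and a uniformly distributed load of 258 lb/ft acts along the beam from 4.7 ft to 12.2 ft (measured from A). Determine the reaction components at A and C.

A_x = 0, A_y = 1969 lb, C_y = 1616 lb

Resultant of the distributed load: 258 × 7.5 = 1935 lb at 8.45 ft from A.
Moments about A: C_y·14 − 1650·3.8 − (258·7.5)·8.45 = 0 → C_y = 22620.75/14 = 1615.77 ≈ 1616 lb.
ΣF_y = 0: A_y + 1615.77 − 1650 − 258·7.5 = 0 → A_y = 1969 lb.
ΣF_x = 0: no horizontal applied forces, so A_x = 0.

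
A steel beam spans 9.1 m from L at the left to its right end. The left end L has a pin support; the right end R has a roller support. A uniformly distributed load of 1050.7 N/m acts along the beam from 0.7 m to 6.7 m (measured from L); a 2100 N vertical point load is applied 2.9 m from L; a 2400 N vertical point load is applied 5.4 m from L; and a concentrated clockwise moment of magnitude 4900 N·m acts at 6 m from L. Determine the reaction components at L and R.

Resultant of the distributed load: 1050.7 × 6 = 6304.2 N at 3.7 m from L.
ΣM about L: R_y·9.1 − (1050.7·6)·3.7 − 2100·2.9 − 2400·5.4 − 4900 = 0 → R_y = 47275.54/9.1 = 5195.11 ≈ 5195 N.
ΣF_y = 0: L_y + 5195.11 − 1050.7·6 − 2100 − 2400 = 0 → L_y = 5609 N.
ΣF_x = 0: no horizontal applied forces, so L_x = 0.

L_x = 0, L_y = 5609 N, R_y = 5195 N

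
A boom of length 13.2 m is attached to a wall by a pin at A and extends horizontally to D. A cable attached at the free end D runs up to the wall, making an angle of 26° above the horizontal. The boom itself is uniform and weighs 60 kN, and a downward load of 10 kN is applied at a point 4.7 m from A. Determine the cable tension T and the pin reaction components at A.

ΣM about A: T·sin26°·13.2 − 60·6.6 − 10·4.7 = 0 → T = 443/(13.2·0.438371) = 76.5575 ≈ 76.56 kN.
ΣF_x = 0: A_x − T·cos26° = 0 → A_x = 76.5575 × 0.898794 = 68.81 kN.
ΣF_y = 0: A_y + T·sin26° − 60 − 10 = 0 → A_y = 70 − 76.5575 × 0.438371 = 36.44 kN.

T = 76.56 kN, A_x = 68.81 kN, A_y = 36.44 kN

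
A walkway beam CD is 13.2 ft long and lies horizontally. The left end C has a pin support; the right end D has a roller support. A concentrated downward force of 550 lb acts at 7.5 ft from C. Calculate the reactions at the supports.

C_x = 0, C_y = 237.5 lb, D_y = 312.5 lb

Moments about C: D_y·13.2 − 550·7.5 = 0 → D_y = 4125/13.2 = 312.5 lb.
ΣF_y = 0: C_y + 312.5 − 550 = 0 → C_y = 237.5 lb.
ΣF_x = 0: no horizontal applied forces, so C_x = 0.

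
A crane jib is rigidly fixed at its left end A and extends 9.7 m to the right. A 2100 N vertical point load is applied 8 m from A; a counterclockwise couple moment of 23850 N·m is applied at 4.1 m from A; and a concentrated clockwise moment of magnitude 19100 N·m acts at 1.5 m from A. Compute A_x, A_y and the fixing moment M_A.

A_x = 0, A_y = 2100 N, M_A = 12050 N·m

ΣF_x = 0: A_x = 0.
ΣF_y = 0: A_y − 2100 = 0 → A_y = 2100 N.
ΣM about A: M_A − 2100·8 + 23850 − 19100 = 0 → M_A = 12050 N·m.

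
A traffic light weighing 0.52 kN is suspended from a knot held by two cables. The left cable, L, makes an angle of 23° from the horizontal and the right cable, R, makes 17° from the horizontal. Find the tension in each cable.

T_L = 0.7736 kN, T_R = 0.7447 kN

ΣF_x = 0: −T_L·cos23° + T_R·cos17° = 0 → T_R = 0.962564·T_L.
ΣF_y = 0: T_L·sin23° + T_R·sin17° = 0.52.
Substitute: T_L·(0.390731 + 0.962564·0.292372) = 0.52 → T_L = 0.773628 ≈ 0.7736 kN.
Then T_R = 0.962564 × 0.773628 = 0.7447 kN.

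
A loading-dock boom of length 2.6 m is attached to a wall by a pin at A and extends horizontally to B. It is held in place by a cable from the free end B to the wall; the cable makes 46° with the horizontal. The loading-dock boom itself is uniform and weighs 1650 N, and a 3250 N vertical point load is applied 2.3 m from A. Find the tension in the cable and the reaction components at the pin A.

T = 5144 N, A_x = 3573 N, A_y = 1200 N

ΣM about A: T·sin46°·2.6 − 1650·1.3 − 3250·2.3 = 0 → T = 9620/(2.6·0.71934) = 5143.6 ≈ 5144 N.
ΣF_x = 0: A_x − T·cos46° = 0 → A_x = 5143.6 × 0.694658 = 3573 N.
ΣF_y = 0: A_y + T·sin46° − 1650 − 3250 = 0 → A_y = 4900 − 5143.6 × 0.71934 = 1200 N.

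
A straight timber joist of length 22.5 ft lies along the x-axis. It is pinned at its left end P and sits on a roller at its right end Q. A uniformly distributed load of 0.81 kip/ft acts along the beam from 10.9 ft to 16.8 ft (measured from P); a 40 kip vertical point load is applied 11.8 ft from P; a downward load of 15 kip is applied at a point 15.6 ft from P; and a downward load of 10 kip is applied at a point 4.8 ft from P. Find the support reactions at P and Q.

P_x = 0, P_y = 33.33 kip, Q_y = 36.45 kip

Resultant of the distributed load: 0.81 × 5.9 = 4.779 kip at 13.85 ft from P.
Taking moments about P: Q_y·22.5 − (0.81·5.9)·13.85 − 40·11.8 − 15·15.6 − 10·4.8 = 0 → Q_y = 820.18915/22.5 = 36.4529 ≈ 36.45 kip.
ΣF_y = 0: P_y + 36.4529 − 0.81·5.9 − 40 − 15 − 10 = 0 → P_y = 33.33 kip.
ΣF_x = 0: no horizontal applied forces, so P_x = 0.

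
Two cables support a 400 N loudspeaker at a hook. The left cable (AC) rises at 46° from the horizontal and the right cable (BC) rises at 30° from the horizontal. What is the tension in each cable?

ΣF_x = 0: −T_AC·cos46° + T_BC·cos30° = 0 → T_BC = 0.802122·T_AC.
ΣF_y = 0: T_AC·sin46° + T_BC·sin30° = 400.
Substitute: T_AC·(0.71934 + 0.802122·0.5) = 400 → T_AC = 357.015 ≈ 357.0 N.
Then T_BC = 0.802122 × 357.015 = 286.4 N.

T_AC = 357.0 N, T_BC = 286.4 N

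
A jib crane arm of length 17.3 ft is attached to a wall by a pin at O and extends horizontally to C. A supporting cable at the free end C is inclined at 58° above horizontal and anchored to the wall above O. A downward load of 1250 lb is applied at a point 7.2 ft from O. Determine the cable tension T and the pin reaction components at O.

ΣM about O: T·sin58°·17.3 − 1250·7.2 = 0 → T = 9000/(17.3·0.848048) = 613.445 ≈ 613.4 lb.
ΣF_x = 0: O_x − T·cos58° = 0 → O_x = 613.445 × 0.529919 = 325.1 lb.
ΣF_y = 0: O_y + T·sin58° − 1250 = 0 → O_y = 1250 − 613.445 × 0.848048 = 729.8 lb.

T = 613.4 lb, O_x = 325.1 lb, O_y = 729.8 lb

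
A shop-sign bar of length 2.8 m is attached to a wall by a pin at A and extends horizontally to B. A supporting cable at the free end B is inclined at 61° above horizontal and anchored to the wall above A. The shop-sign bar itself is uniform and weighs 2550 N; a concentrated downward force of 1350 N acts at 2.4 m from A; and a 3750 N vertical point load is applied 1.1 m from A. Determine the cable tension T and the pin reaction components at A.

T = 4465 N, A_x = 2165 N, A_y = 3745 N

ΣM about A: T·sin61°·2.8 − 2550·1.4 − 1350·2.4 − 3750·1.1 = 0 → T = 10935/(2.8·0.87462) = 4465.2 ≈ 4465 N.
ΣF_x = 0: A_x − T·cos61° = 0 → A_x = 4465.2 × 0.48481 = 2165 N.
ΣF_y = 0: A_y + T·sin61° − 2550 − 1350 − 3750 = 0 → A_y = 7650 − 4465.2 × 0.87462 = 3745 N.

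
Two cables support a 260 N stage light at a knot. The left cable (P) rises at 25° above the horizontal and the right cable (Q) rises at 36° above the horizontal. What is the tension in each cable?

T_P = 240.5 N, T_Q = 269.4 N

ΣF_x = 0: −T_P·cos25° + T_Q·cos36° = 0 → T_Q = 1.12026·T_P.
ΣF_y = 0: T_P·sin25° + T_Q·sin36° = 260.
Substitute: T_P·(0.422618 + 1.12026·0.587785) = 260 → T_P = 240.498 ≈ 240.5 N.
Then T_Q = 1.12026 × 240.498 = 269.4 N.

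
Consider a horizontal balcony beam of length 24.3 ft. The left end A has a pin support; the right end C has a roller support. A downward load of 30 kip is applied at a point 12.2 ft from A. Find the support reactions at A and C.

Moments about A: C_y·24.3 − 30·12.2 = 0 → C_y = 366/24.3 = 15.0617 ≈ 15.06 kip.
ΣF_y = 0: A_y + 15.0617 − 30 = 0 → A_y = 14.94 kip.
ΣF_x = 0: no horizontal applied forces, so A_x = 0.

A_x = 0, A_y = 14.94 kip, C_y = 15.06 kip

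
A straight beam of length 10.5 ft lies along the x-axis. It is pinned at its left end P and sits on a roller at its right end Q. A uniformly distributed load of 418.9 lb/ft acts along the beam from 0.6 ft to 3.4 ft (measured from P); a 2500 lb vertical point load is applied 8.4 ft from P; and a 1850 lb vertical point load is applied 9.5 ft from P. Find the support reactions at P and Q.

Resultant of the distributed load: 418.9 × 2.8 = 1172.92 lb at 2 ft from P.
Moments about P: Q_y·10.5 − (418.9·2.8)·2 − 2500·8.4 − 1850·9.5 = 0 → Q_y = 40920.84/10.5 = 3897.22 ≈ 3897 lb.
ΣF_y = 0: P_y + 3897.22 − 418.9·2.8 − 2500 − 1850 = 0 → P_y = 1626 lb.
ΣF_x = 0: no horizontal applied forces, so P_x = 0.

P_x = 0, P_y = 1626 lb, Q_y = 3897 lb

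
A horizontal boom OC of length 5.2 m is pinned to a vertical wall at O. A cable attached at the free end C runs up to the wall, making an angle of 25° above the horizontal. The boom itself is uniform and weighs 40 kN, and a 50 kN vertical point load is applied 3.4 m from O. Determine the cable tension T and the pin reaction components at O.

ΣM about O: T·sin25°·5.2 − 40·2.6 − 50·3.4 = 0 → T = 274/(5.2·0.422618) = 124.681 ≈ 124.7 kN.
ΣF_x = 0: O_x − T·cos25° = 0 → O_x = 124.681 × 0.906308 = 113.0 kN.
ΣF_y = 0: O_y + T·sin25° − 40 − 50 = 0 → O_y = 90 − 124.681 × 0.422618 = 37.31 kN.

T = 124.7 kN, O_x = 113.0 kN, O_y = 37.31 kN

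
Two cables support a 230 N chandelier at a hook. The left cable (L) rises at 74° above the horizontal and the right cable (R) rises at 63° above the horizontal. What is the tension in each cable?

T_L = 153.1 N, T_R = 92.96 N

ΣF_x = 0: −T_L·cos74° + T_R·cos63° = 0 → T_R = 0.607143·T_L.
ΣF_y = 0: T_L·sin74° + T_R·sin63° = 230.
Substitute: T_L·(0.961262 + 0.607143·0.891007) = 230 → T_L = 153.106 ≈ 153.1 N.
Then T_R = 0.607143 × 153.106 = 92.96 N.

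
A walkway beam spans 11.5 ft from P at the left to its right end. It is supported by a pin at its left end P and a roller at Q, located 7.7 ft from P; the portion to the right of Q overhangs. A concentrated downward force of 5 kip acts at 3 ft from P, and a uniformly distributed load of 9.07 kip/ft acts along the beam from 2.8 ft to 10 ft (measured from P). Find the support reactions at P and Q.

Resultant of the distributed load: 9.07 × 7.2 = 65.304 kip at 6.4 ft from P.
Taking moments about P: Q_y·7.7 − 5·3 − (9.07·7.2)·6.4 = 0 → Q_y = 432.9456/7.7 = 56.2267 ≈ 56.23 kip.
ΣF_y = 0: P_y + 56.2267 − 5 − 9.07·7.2 = 0 → P_y = 14.08 kip.
ΣF_x = 0: no horizontal applied forces, so P_x = 0.

P_x = 0, P_y = 14.08 kip, Q_y = 56.23 kip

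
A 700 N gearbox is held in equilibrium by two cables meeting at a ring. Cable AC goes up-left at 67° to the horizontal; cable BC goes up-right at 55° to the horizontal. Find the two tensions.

ΣF_x = 0: −T_AC·cos67° + T_BC·cos55° = 0 → T_BC = 0.681219·T_AC.
ΣF_y = 0: T_AC·sin67° + T_BC·sin55° = 700.
Substitute: T_AC·(0.920505 + 0.681219·0.819152) = 700 → T_AC = 473.444 ≈ 473.4 N.
Then T_BC = 0.681219 × 473.444 = 322.5 N.

T_AC = 473.4 N, T_BC = 322.5 N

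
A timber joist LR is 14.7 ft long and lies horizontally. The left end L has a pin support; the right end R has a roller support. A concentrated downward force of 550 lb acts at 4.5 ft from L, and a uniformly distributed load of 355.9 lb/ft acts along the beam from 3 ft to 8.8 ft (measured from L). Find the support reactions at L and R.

L_x = 0, L_y = 1617 lb, R_y = 996.9 lb

Resultant of the distributed load: 355.9 × 5.8 = 2064.22 lb at 5.9 ft from L.
ΣM about L: R_y·14.7 − 550·4.5 − (355.9·5.8)·5.9 = 0 → R_y = 14653.898/14.7 = 996.864 ≈ 996.9 lb.
ΣF_y = 0: L_y + 996.864 − 550 − 355.9·5.8 = 0 → L_y = 1617 lb.
ΣF_x = 0: no horizontal applied forces, so L_x = 0.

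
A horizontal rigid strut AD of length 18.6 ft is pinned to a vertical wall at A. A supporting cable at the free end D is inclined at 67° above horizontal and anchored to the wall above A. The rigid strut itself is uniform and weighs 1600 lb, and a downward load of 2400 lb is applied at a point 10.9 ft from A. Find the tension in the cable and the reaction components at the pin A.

ΣM about A: T·sin67°·18.6 − 1600·9.3 − 2400·10.9 = 0 → T = 41040/(18.6·0.920505) = 2397 lb.
ΣF_x = 0: A_x − T·cos67° = 0 → A_x = 2397 × 0.390731 = 936.6 lb.
ΣF_y = 0: A_y + T·sin67° − 1600 − 2400 = 0 → A_y = 4000 − 2397 × 0.920505 = 1794 lb.

T = 2397 lb, A_x = 936.6 lb, A_y = 1794 lb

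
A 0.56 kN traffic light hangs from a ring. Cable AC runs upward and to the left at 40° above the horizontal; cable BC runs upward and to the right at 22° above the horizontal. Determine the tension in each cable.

T_AC = 0.5881 kN, T_BC = 0.4859 kN

ΣF_x = 0: −T_AC·cos40° + T_BC·cos22° = 0 → T_BC = 0.826206·T_AC.
ΣF_y = 0: T_AC·sin40° + T_BC·sin22° = 0.56.
Substitute: T_AC·(0.642788 + 0.826206·0.374607) = 0.56 → T_AC = 0.588056 ≈ 0.5881 kN.
Then T_BC = 0.826206 × 0.588056 = 0.4859 kN.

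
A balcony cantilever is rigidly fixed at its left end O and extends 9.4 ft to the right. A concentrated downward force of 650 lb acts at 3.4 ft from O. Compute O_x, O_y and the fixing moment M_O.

O_x = 0, O_y = 650.0 lb, M_O = 2210 lb·ft

ΣF_x = 0: O_x = 0.
ΣF_y = 0: O_y − 650 = 0 → O_y = 650.0 lb.
ΣM about O: M_O − 650·3.4 = 0 → M_O = 2210 lb·ft.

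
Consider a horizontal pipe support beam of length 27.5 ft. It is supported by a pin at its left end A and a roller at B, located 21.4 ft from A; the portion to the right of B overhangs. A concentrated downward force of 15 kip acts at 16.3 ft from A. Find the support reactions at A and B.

ΣM about A: B_y·21.4 − 15·16.3 = 0 → B_y = 244.5/21.4 = 11.4252 ≈ 11.43 kip.
ΣF_y = 0: A_y + 11.4252 − 15 = 0 → A_y = 3.575 kip.
ΣF_x = 0: no horizontal applied forces, so A_x = 0.

A_x = 0, A_y = 3.575 kip, B_y = 11.43 kip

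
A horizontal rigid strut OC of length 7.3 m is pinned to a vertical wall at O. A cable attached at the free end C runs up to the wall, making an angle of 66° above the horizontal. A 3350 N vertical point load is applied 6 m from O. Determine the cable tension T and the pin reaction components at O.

T = 3014 N, O_x = 1226 N, O_y = 596.6 N

ΣM about O: T·sin66°·7.3 − 3350·6 = 0 → T = 20100/(7.3·0.913545) = 3014 N.
ΣF_x = 0: O_x − T·cos66° = 0 → O_x = 3014 × 0.406737 = 1226 N.
ΣF_y = 0: O_y + T·sin66° − 3350 = 0 → O_y = 3350 − 3014 × 0.913545 = 596.6 N.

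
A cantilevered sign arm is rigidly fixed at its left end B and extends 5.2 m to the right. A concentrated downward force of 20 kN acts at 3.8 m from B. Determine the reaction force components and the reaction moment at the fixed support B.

ΣF_x = 0: B_x = 0.
ΣF_y = 0: B_y − 20 = 0 → B_y = 20.00 kN.
ΣM about B: M_B − 20·3.8 = 0 → M_B = 76.00 kN·m.

B_x = 0, B_y = 20.00 kN, M_B = 76.00 kN·m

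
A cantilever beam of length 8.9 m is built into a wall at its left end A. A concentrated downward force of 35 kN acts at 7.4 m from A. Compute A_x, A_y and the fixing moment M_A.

A_x = 0, A_y = 35.00 kN, M_A = 259.0 kN·m

ΣF_x = 0: A_x = 0.
ΣF_y = 0: A_y − 35 = 0 → A_y = 35.00 kN.
ΣM about A: M_A − 35·7.4 = 0 → M_A = 259.0 kN·m.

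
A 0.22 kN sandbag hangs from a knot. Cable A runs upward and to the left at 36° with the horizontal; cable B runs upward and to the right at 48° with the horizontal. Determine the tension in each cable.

T_A = 0.1480 kN, T_B = 0.1790 kN

ΣF_x = 0: −T_A·cos36° + T_B·cos48° = 0 → T_B = 1.20906·T_A.
ΣF_y = 0: T_A·sin36° + T_B·sin48° = 0.22.
Substitute: T_A·(0.587785 + 1.20906·0.743145) = 0.22 → T_A = 0.148019 ≈ 0.1480 kN.
Then T_B = 1.20906 × 0.148019 = 0.1790 kN.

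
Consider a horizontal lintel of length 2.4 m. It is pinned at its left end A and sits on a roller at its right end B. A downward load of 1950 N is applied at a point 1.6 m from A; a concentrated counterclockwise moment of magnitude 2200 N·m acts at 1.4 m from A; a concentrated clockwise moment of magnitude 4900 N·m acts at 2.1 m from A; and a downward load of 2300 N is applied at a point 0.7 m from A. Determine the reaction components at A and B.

A_x = 0, A_y = 1154 N, B_y = 3096 N

ΣM about A: B_y·2.4 − 1950·1.6 + 2200 − 4900 − 2300·0.7 = 0 → B_y = 7430/2.4 = 3095.83 ≈ 3096 N.
ΣF_y = 0: A_y + 3095.83 − 1950 − 2300 = 0 → A_y = 1154 N.
ΣF_x = 0: no horizontal applied forces, so A_x = 0.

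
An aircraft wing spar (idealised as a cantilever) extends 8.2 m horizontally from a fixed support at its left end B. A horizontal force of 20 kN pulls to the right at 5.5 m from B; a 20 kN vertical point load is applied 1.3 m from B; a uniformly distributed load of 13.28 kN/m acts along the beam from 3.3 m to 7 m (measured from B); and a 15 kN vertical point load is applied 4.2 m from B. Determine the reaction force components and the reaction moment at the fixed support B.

Resultant of the distributed load: 13.28 × 3.7 = 49.136 kN at 5.15 m from B.
ΣF_x = 0: B_x + 20 = 0 → B_x = -20.00 kN.
ΣF_y = 0: B_y − 20 − 13.28·3.7 − 15 = 0 → B_y = 84.14 kN.
ΣM about B: M_B − 20·1.3 − (13.28·3.7)·5.15 − 15·4.2 = 0 → M_B = 342.1 kN·m.

B_x = -20.00 kN, B_y = 84.14 kN, M_B = 342.1 kN·m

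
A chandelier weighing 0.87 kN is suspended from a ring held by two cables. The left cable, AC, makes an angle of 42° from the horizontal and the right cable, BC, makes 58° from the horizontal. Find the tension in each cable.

ΣF_x = 0: −T_AC·cos42° + T_BC·cos58° = 0 → T_BC = 1.40237·T_AC.
ΣF_y = 0: T_AC·sin42° + T_BC·sin58° = 0.87.
Substitute: T_AC·(0.669131 + 1.40237·0.848048) = 0.87 → T_AC = 0.468143 ≈ 0.4681 kN.
Then T_BC = 1.40237 × 0.468143 = 0.6565 kN.

T_AC = 0.4681 kN, T_BC = 0.6565 kN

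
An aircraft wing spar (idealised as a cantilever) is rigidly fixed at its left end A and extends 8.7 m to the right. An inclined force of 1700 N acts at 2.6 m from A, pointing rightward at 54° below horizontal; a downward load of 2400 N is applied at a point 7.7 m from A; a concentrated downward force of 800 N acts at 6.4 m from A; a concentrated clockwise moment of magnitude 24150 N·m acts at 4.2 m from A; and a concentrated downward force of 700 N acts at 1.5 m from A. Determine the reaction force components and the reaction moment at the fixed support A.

ΣF_x = 0: A_x + 1700·cos54° = 0 → A_x = -999.2 N.
ΣF_y = 0: A_y − 1700·sin54° − 2400 − 800 − 700 = 0 → A_y = 5275 N.
ΣM about A: M_A − 1700·sin54°·2.6 − 2400·7.7 − 800·6.4 − 24150 − 700·1.5 = 0 → M_A = 52380 N·m.

A_x = -999.2 N, A_y = 5275 N, M_A = 52380 N·m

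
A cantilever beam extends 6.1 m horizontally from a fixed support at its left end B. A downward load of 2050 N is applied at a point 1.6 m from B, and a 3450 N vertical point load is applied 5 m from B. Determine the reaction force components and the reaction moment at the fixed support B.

ΣF_x = 0: B_x = 0.
ΣF_y = 0: B_y − 2050 − 3450 = 0 → B_y = 5500 N.
ΣM about B: M_B − 2050·1.6 − 3450·5 = 0 → M_B = 20530 N·m.

B_x = 0, B_y = 5500 N, M_B = 20530 N·m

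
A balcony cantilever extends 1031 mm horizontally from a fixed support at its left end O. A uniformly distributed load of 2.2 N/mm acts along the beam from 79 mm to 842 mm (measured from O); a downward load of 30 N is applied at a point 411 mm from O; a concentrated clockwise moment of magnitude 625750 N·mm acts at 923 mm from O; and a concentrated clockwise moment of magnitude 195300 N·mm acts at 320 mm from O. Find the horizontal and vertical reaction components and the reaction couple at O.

Resultant of the distributed load: 2.2 × 763 = 1678.6 N at 460.5 mm from O.
ΣF_x = 0: O_x = 0.
ΣF_y = 0: O_y − 2.2·763 − 30 = 0 → O_y = 1709 N.
ΣM about O: M_O − (2.2·763)·460.5 − 30·411 − 625750 − 195300 = 0 → M_O = 1606000 N·mm.

O_x = 0, O_y = 1709 N, M_O = 1606000 N·mm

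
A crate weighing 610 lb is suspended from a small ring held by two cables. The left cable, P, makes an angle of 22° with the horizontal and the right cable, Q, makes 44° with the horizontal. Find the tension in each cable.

T_P = 480.3 lb, T_Q = 619.1 lb

ΣF_x = 0: −T_P·cos22° + T_Q·cos44° = 0 → T_Q = 1.28894·T_P.
ΣF_y = 0: T_P·sin22° + T_Q·sin44° = 610.
Substitute: T_P·(0.374607 + 1.28894·0.694658) = 610 → T_P = 480.323 ≈ 480.3 lb.
Then T_Q = 1.28894 × 480.323 = 619.1 lb.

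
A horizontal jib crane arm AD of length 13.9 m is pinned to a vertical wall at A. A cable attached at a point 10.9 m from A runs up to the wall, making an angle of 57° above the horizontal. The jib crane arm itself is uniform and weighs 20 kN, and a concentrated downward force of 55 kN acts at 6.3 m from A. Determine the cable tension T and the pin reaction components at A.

ΣM about A: T·sin57°·10.9 − 20·6.95 − 55·6.3 = 0 → T = 485.5/(10.9·0.838671) = 53.1094 ≈ 53.11 kN.
ΣF_x = 0: A_x − T·cos57° = 0 → A_x = 53.1094 × 0.544639 = 28.93 kN.
ΣF_y = 0: A_y + T·sin57° − 20 − 55 = 0 → A_y = 75 − 53.1094 × 0.838671 = 30.46 kN.

T = 53.11 kN, A_x = 28.93 kN, A_y = 30.46 kN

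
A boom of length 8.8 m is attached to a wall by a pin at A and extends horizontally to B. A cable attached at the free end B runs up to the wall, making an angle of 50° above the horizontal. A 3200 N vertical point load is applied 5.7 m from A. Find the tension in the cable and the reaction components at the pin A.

T = 2706 N, A_x = 1739 N, A_y = 1127 N

ΣM about A: T·sin50°·8.8 − 3200·5.7 = 0 → T = 18240/(8.8·0.766044) = 2705.75 ≈ 2706 N.
ΣF_x = 0: A_x − T·cos50° = 0 → A_x = 2705.75 × 0.642788 = 1739 N.
ΣF_y = 0: A_y + T·sin50° − 3200 = 0 → A_y = 3200 − 2705.75 × 0.766044 = 1127 N.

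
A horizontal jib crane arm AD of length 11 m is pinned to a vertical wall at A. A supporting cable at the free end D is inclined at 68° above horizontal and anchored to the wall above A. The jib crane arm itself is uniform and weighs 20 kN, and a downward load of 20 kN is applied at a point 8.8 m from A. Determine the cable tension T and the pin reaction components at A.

T = 28.04 kN, A_x = 10.50 kN, A_y = 14.00 kN

ΣM about A: T·sin68°·11 − 20·5.5 − 20·8.8 = 0 → T = 286/(11·0.927184) = 28.0419 ≈ 28.04 kN.
ΣF_x = 0: A_x − T·cos68° = 0 → A_x = 28.0419 × 0.374607 = 10.50 kN.
ΣF_y = 0: A_y + T·sin68° − 20 − 20 = 0 → A_y = 40 − 28.0419 × 0.927184 = 14.00 kN.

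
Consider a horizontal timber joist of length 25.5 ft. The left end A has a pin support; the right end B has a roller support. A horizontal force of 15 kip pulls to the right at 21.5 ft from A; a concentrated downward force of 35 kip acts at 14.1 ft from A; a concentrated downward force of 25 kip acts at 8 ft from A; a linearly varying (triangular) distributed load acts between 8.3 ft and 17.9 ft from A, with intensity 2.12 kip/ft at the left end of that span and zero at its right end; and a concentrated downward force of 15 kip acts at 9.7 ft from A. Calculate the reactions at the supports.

A_x = -15.00 kip, A_y = 47.68 kip, B_y = 37.49 kip

Resultant of the triangular load: ½ × 2.12 × 9.6 = 10.176 kip, acting at 11.5 ft from A (one-third of the span from the peak).
Moments about A: B_y·25.5 − 35·14.1 − 25·8 − (½·2.12·9.6)·11.5 − 15·9.7 = 0 → B_y = 956.024/25.5 = 37.4911 ≈ 37.49 kip.
ΣF_y = 0: A_y + 37.4911 − 35 − 25 − ½·2.12·9.6 − 15 = 0 → A_y = 47.68 kip.
ΣF_x = 0: A_x + 15 = 0 → A_x = -15.00 kip.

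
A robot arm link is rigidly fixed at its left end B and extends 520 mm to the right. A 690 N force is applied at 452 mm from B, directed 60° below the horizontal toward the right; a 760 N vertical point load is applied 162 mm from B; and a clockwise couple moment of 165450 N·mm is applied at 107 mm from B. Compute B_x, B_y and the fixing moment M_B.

B_x = -345.0 N, B_y = 1358 N, M_B = 558700 N·mm

ΣF_x = 0: B_x + 690·cos60° = 0 → B_x = -345.0 N.
ΣF_y = 0: B_y − 690·sin60° − 760 = 0 → B_y = 1358 N.
ΣM about B: M_B − 690·sin60°·452 − 760·162 − 165450 = 0 → M_B = 558700 N·mm.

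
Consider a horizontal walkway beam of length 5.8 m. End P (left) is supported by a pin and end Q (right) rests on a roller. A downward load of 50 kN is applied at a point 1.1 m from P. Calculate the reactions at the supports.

P_x = 0, P_y = 40.52 kN, Q_y = 9.483 kN

ΣM about P: Q_y·5.8 − 50·1.1 = 0 → Q_y = 55/5.8 = 9.48276 ≈ 9.483 kN.
ΣF_y = 0: P_y + 9.48276 − 50 = 0 → P_y = 40.52 kN.
ΣF_x = 0: no horizontal applied forces, so P_x = 0.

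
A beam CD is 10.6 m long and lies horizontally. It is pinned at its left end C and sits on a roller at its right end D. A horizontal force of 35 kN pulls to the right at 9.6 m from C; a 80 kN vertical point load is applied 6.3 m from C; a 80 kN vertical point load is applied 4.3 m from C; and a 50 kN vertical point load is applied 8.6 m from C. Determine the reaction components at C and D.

Taking moments about C: D_y·10.6 − 80·6.3 − 80·4.3 − 50·8.6 = 0 → D_y = 1278/10.6 = 120.566 ≈ 120.6 kN.
ΣF_y = 0: C_y + 120.566 − 80 − 80 − 50 = 0 → C_y = 89.43 kN.
ΣF_x = 0: C_x + 35 = 0 → C_x = -35.00 kN.

C_x = -35.00 kN, C_y = 89.43 kN, D_y = 120.6 kN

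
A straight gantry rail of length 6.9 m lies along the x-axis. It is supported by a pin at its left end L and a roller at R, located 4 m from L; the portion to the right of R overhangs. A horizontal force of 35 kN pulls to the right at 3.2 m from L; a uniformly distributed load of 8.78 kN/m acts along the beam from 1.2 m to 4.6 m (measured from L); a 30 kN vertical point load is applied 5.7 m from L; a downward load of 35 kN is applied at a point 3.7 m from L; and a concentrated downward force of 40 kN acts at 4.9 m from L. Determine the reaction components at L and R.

Resultant of the distributed load: 8.78 × 3.4 = 29.852 kN at 2.9 m from L.
Taking moments about L: R_y·4 − (8.78·3.4)·2.9 − 30·5.7 − 35·3.7 − 40·4.9 = 0 → R_y = 583.0708/4 = 145.768 ≈ 145.8 kN.
ΣF_y = 0: L_y + 145.768 − 8.78·3.4 − 30 − 35 − 40 = 0 → L_y = -10.92 kN.
ΣF_x = 0: L_x + 35 = 0 → L_x = -35.00 kN.

L_x = -35.00 kN, L_y = -10.92 kN, R_y = 145.8 kN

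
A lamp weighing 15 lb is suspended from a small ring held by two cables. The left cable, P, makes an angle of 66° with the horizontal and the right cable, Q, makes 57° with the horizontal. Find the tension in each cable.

T_P = 9.741 lb, T_Q = 7.275 lb

ΣF_x = 0: −T_P·cos66° + T_Q·cos57° = 0 → T_Q = 0.7468·T_P.
ΣF_y = 0: T_P·sin66° + T_Q·sin57° = 15.
Substitute: T_P·(0.913545 + 0.7468·0.838671) = 15 → T_P = 9.74112 ≈ 9.741 lb.
Then T_Q = 0.7468 × 9.74112 = 7.275 lb.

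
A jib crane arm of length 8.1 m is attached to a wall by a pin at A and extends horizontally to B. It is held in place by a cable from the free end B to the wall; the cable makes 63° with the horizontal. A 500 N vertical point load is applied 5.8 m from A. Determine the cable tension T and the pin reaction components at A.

T = 401.8 N, A_x = 182.4 N, A_y = 142.0 N

ΣM about A: T·sin63°·8.1 − 500·5.8 = 0 → T = 2900/(8.1·0.891007) = 401.82 ≈ 401.8 N.
ΣF_x = 0: A_x − T·cos63° = 0 → A_x = 401.82 × 0.45399 = 182.4 N.
ΣF_y = 0: A_y + T·sin63° − 500 = 0 → A_y = 500 − 401.82 × 0.891007 = 142.0 N.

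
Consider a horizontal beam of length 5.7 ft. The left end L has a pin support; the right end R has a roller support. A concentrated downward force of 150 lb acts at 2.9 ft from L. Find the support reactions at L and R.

L_x = 0, L_y = 73.68 lb, R_y = 76.32 lb

ΣM about L: R_y·5.7 − 150·2.9 = 0 → R_y = 435/5.7 = 76.3158 ≈ 76.32 lb.
ΣF_y = 0: L_y + 76.3158 − 150 = 0 → L_y = 73.68 lb.
ΣF_x = 0: no horizontal applied forces, so L_x = 0.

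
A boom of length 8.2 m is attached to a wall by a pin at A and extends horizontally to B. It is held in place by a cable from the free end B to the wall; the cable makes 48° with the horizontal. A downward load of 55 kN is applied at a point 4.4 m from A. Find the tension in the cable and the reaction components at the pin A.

ΣM about A: T·sin48°·8.2 − 55·4.4 = 0 → T = 242/(8.2·0.743145) = 39.7126 ≈ 39.71 kN.
ΣF_x = 0: A_x − T·cos48° = 0 → A_x = 39.7126 × 0.669131 = 26.57 kN.
ΣF_y = 0: A_y + T·sin48° − 55 = 0 → A_y = 55 − 39.7126 × 0.743145 = 25.49 kN.

T = 39.71 kN, A_x = 26.57 kN, A_y = 25.49 kN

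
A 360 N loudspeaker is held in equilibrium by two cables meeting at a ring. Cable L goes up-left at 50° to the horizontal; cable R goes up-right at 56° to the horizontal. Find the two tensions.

T_L = 209.4 N, T_R = 240.7 N

ΣF_x = 0: −T_L·cos50° + T_R·cos56° = 0 → T_R = 1.14949·T_L.
ΣF_y = 0: T_L·sin50° + T_R·sin56° = 360.
Substitute: T_L·(0.766044 + 1.14949·0.829038) = 360 → T_L = 209.422 ≈ 209.4 N.
Then T_R = 1.14949 × 209.422 = 240.7 N.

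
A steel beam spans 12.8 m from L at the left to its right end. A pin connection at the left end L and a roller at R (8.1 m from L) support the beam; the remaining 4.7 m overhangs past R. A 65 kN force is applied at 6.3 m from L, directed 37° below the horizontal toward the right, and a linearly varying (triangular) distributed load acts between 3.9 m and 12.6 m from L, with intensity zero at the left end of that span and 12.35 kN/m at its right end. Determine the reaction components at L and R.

Resultant of the triangular load: ½ × 12.35 × 8.7 = 53.7225 kN, acting at 9.7 m from L (one-third of the span from the peak).
Moments about L: R_y·8.1 − 65·sin37°·6.3 − (½·12.35·8.7)·9.7 = 0 → R_y = 767.552/8.1 = 94.7595 ≈ 94.76 kN.
ΣF_y = 0: L_y + 94.7595 − 65·sin37° − ½·12.35·8.7 = 0 → L_y = -1.919 kN.
ΣF_x = 0: L_x + 65·cos37° = 0 → L_x = -51.91 kN.

L_x = -51.91 kN, L_y = -1.919 kN, R_y = 94.76 kN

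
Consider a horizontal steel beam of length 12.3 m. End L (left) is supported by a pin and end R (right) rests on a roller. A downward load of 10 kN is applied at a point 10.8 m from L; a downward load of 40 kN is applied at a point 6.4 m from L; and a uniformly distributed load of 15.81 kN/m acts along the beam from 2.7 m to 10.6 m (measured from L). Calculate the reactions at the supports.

L_x = 0, L_y = 77.78 kN, R_y = 97.12 kN

Resultant of the distributed load: 15.81 × 7.9 = 124.899 kN at 6.65 m from L.
ΣM about L: R_y·12.3 − 10·10.8 − 40·6.4 − (15.81·7.9)·6.65 = 0 → R_y = 1194.57835/12.3 = 97.1202 ≈ 97.12 kN.
ΣF_y = 0: L_y + 97.1202 − 10 − 40 − 15.81·7.9 = 0 → L_y = 77.78 kN.
ΣF_x = 0: no horizontal applied forces, so L_x = 0.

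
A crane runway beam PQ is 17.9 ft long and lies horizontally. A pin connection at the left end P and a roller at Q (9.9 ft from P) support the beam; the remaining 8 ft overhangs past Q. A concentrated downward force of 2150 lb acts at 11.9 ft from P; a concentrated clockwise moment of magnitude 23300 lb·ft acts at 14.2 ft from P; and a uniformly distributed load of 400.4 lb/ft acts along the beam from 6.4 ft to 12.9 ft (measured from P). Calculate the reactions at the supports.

P_x = 0, P_y = -2722 lb, Q_y = 7475 lb

Resultant of the distributed load: 400.4 × 6.5 = 2602.6 lb at 9.65 ft from P.
ΣM about P: Q_y·9.9 − 2150·11.9 − 23300 − (400.4·6.5)·9.65 = 0 → Q_y = 74000.09/9.9 = 7474.76 ≈ 7475 lb.
ΣF_y = 0: P_y + 7474.76 − 2150 − 400.4·6.5 = 0 → P_y = -2722 lb.
ΣF_x = 0: no horizontal applied forces, so P_x = 0.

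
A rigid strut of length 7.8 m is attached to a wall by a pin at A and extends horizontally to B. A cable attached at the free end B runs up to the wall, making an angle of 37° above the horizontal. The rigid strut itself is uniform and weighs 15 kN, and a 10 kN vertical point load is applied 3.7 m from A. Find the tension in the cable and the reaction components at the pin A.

ΣM about A: T·sin37°·7.8 − 15·3.9 − 10·3.7 = 0 → T = 95.5/(7.8·0.601815) = 20.3444 ≈ 20.34 kN.
ΣF_x = 0: A_x − T·cos37° = 0 → A_x = 20.3444 × 0.798636 = 16.25 kN.
ΣF_y = 0: A_y + T·sin37° − 15 − 10 = 0 → A_y = 25 − 20.3444 × 0.601815 = 12.76 kN.

T = 20.34 kN, A_x = 16.25 kN, A_y = 12.76 kN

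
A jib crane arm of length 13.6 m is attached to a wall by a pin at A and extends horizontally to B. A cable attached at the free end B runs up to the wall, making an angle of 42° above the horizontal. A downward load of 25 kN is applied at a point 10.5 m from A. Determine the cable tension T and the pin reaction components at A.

ΣM about A: T·sin42°·13.6 − 25·10.5 = 0 → T = 262.5/(13.6·0.669131) = 28.8456 ≈ 28.85 kN.
ΣF_x = 0: A_x − T·cos42° = 0 → A_x = 28.8456 × 0.743145 = 21.44 kN.
ΣF_y = 0: A_y + T·sin42° − 25 = 0 → A_y = 25 − 28.8456 × 0.669131 = 5.699 kN.

T = 28.85 kN, A_x = 21.44 kN, A_y = 5.699 kN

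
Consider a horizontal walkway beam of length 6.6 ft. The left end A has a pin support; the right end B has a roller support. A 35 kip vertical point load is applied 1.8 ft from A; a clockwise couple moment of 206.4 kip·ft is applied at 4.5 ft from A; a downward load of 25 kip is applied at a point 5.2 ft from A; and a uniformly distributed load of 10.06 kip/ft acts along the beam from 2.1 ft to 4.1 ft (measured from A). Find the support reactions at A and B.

A_x = 0, A_y = 10.15 kip, B_y = 69.97 kip

Resultant of the distributed load: 10.06 × 2 = 20.12 kip at 3.1 ft from A.
Moments about A: B_y·6.6 − 35·1.8 − 206.4 − 25·5.2 − (10.06·2)·3.1 = 0 → B_y = 461.772/6.6 = 69.9655 ≈ 69.97 kip.
ΣF_y = 0: A_y + 69.9655 − 35 − 25 − 10.06·2 = 0 → A_y = 10.15 kip.
ΣF_x = 0: no horizontal applied forces, so A_x = 0.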